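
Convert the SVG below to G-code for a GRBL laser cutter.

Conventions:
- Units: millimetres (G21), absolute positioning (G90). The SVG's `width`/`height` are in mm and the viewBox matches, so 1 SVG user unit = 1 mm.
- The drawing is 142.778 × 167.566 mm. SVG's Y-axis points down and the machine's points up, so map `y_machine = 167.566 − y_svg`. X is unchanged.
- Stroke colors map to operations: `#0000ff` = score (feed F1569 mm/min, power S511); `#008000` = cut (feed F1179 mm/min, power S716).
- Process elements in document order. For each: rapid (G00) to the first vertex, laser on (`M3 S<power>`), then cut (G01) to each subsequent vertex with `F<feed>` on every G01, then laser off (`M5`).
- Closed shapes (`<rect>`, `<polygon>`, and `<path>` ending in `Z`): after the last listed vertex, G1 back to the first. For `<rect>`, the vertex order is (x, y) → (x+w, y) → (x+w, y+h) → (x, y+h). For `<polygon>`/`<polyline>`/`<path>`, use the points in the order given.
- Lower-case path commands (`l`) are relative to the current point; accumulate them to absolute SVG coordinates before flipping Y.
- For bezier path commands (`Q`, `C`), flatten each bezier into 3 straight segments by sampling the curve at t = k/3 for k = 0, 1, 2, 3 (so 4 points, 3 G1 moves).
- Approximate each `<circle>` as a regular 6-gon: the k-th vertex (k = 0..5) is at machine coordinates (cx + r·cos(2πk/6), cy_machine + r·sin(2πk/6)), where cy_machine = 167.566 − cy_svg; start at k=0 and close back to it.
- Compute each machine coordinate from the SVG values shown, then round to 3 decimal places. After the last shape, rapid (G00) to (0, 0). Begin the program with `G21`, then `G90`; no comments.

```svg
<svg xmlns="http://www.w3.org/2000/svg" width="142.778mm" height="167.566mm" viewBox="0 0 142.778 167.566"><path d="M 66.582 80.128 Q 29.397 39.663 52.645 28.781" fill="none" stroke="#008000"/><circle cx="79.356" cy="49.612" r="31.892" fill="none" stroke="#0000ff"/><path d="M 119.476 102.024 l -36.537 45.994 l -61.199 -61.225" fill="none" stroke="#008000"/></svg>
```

G21
G90
G00 X66.582 Y87.438
M3 S716
G01 X48.507 Y111.128 F1179
G01 X43.861 Y128.243 F1179
G01 X52.645 Y138.785 F1179
M5
G00 X111.248 Y117.954
M3 S511
G01 X95.302 Y145.573 F1569
G01 X63.410 Y145.573 F1569
G01 X47.464 Y117.954 F1569
G01 X63.410 Y90.335 F1569
G01 X95.302 Y90.335 F1569
G01 X111.248 Y117.954 F1569
M5
G00 X119.476 Y65.542
M3 S716
G01 X82.939 Y19.548 F1179
G01 X21.740 Y80.773 F1179
M5
G00 X0.000 Y0.000

1 u = 1 mm; y_m = 167.566 − y.

[1] `<path>` quadratic bezier, #008000→cut S716 F1179: (66.582,87.438) → (48.507,111.128) → (43.861,128.243) → (52.645,138.785)

[2] `<circle>` circle, #0000ff→score S511 F1569: (111.248,117.954) → (95.302,145.573) → (63.410,145.573) → (47.464,117.954) → (63.410,90.335) → (95.302,90.335) → (111.248,117.954) (closed)

[3] `<path>` open polyline, #008000→cut S716 F1179: (119.476,65.542) → (82.939,19.548) → (21.740,80.773)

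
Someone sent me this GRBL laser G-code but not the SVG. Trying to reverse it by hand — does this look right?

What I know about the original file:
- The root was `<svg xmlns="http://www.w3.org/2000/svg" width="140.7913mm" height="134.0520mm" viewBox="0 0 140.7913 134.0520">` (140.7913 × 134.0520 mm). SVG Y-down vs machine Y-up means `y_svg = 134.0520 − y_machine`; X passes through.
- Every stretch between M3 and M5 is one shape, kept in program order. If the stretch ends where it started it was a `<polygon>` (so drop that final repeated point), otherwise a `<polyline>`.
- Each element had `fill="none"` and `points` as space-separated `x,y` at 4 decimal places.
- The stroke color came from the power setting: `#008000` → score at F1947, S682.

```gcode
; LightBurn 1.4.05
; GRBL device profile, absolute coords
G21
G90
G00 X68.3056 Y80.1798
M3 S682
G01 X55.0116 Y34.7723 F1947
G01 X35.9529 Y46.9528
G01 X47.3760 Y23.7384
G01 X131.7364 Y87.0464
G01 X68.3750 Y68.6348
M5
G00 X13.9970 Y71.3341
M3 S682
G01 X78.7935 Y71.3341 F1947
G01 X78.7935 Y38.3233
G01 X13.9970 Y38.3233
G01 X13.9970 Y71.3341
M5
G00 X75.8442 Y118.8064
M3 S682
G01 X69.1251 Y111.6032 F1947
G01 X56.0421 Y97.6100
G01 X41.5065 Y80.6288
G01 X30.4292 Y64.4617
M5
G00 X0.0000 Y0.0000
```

Machine Y-up, SVG Y-down with viewBox height 134.0520, so y_svg = 134.0520 − y_machine; X carries over. Every run uses S682, so all elements get stroke `#008000` (score).

Run 1: The run is open, so emit a `<polyline>` with points (Y-flipped): 68.3056,53.8722 55.0116,99.2797 35.9529,87.0992 47.3760,110.3136 131.7364,47.0056 68.3750,65.4172.

Run 2: The run returns to its start, so emit a `<polygon>` with points (Y-flipped): 13.9970,62.7179 78.7935,62.7179 78.7935,95.7287 13.9970,95.7287.

Run 3: The run is open, so emit a `<polyline>` with points (Y-flipped): 75.8442,15.2456 69.1251,22.4488 56.0421,36.4420 41.5065,53.4232 30.4292,69.5903.

<svg xmlns="http://www.w3.org/2000/svg" width="140.7913mm" height="134.0520mm" viewBox="0 0 140.7913 134.0520">
  <polyline points="68.3056,53.8722 55.0116,99.2797 35.9529,87.0992 47.3760,110.3136 131.7364,47.0056 68.3750,65.4172" fill="none" stroke="#008000"/>
  <polygon points="13.9970,62.7179 78.7935,62.7179 78.7935,95.7287 13.9970,95.7287" fill="none" stroke="#008000"/>
  <polyline points="75.8442,15.2456 69.1251,22.4488 56.0421,36.4420 41.5065,53.4232 30.4292,69.5903" fill="none" stroke="#008000"/>
</svg>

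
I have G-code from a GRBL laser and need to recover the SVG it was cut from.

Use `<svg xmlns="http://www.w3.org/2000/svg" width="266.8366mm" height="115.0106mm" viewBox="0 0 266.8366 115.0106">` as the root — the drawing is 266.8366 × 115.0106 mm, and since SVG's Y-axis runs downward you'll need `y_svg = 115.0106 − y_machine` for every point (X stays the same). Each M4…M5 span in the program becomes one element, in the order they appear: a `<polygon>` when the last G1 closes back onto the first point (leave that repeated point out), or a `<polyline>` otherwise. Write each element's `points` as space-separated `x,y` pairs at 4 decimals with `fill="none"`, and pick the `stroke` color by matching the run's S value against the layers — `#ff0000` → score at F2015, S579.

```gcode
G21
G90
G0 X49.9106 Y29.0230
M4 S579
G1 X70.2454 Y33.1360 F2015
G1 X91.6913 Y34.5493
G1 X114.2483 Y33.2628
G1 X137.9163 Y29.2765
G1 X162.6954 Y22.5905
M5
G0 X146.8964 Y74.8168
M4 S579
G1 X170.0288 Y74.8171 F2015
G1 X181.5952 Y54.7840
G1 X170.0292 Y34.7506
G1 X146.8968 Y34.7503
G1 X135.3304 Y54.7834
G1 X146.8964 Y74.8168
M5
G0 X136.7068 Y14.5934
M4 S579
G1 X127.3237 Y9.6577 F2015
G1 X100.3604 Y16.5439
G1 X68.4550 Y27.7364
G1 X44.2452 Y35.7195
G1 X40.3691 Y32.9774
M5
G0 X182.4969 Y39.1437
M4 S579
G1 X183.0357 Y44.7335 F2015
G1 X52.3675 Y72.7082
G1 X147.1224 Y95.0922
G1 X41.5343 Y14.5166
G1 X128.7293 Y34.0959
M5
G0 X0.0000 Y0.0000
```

<svg xmlns="http://www.w3.org/2000/svg" width="266.8366mm" height="115.0106mm" viewBox="0 0 266.8366 115.0106">
  <polyline points="49.9106,85.9876 70.2454,81.8746 91.6913,80.4613 114.2483,81.7478 137.9163,85.7341 162.6954,92.4201" fill="none" stroke="#ff0000"/>
  <polygon points="146.8964,40.1938 170.0288,40.1935 181.5952,60.2266 170.0292,80.2600 146.8968,80.2603 135.3304,60.2272" fill="none" stroke="#ff0000"/>
  <polyline points="136.7068,100.4172 127.3237,105.3529 100.3604,98.4667 68.4550,87.2742 44.2452,79.2911 40.3691,82.0332" fill="none" stroke="#ff0000"/>
  <polyline points="182.4969,75.8669 183.0357,70.2771 52.3675,42.3024 147.1224,19.9184 41.5343,100.4940 128.7293,80.9147" fill="none" stroke="#ff0000"/>
</svg>

y_svg = 115.0106 − y_m. Every run uses S579, so all elements get stroke `#ff0000` (score).

[1] open run; points: 49.9106,85.9876 70.2454,81.8746 91.6913,80.4613 114.2483,81.7478 137.9163,85.7341 162.6954,92.4201

[2] closed run; points: 146.8964,40.1938 170.0288,40.1935 181.5952,60.2266 170.0292,80.2600 146.8968,80.2603 135.3304,60.2272

[3] open run; points: 136.7068,100.4172 127.3237,105.3529 100.3604,98.4667 68.4550,87.2742 44.2452,79.2911 40.3691,82.0332

[4] open run; points: 182.4969,75.8669 183.0357,70.2771 52.3675,42.3024 147.1224,19.9184 41.5343,100.4940 128.7293,80.9147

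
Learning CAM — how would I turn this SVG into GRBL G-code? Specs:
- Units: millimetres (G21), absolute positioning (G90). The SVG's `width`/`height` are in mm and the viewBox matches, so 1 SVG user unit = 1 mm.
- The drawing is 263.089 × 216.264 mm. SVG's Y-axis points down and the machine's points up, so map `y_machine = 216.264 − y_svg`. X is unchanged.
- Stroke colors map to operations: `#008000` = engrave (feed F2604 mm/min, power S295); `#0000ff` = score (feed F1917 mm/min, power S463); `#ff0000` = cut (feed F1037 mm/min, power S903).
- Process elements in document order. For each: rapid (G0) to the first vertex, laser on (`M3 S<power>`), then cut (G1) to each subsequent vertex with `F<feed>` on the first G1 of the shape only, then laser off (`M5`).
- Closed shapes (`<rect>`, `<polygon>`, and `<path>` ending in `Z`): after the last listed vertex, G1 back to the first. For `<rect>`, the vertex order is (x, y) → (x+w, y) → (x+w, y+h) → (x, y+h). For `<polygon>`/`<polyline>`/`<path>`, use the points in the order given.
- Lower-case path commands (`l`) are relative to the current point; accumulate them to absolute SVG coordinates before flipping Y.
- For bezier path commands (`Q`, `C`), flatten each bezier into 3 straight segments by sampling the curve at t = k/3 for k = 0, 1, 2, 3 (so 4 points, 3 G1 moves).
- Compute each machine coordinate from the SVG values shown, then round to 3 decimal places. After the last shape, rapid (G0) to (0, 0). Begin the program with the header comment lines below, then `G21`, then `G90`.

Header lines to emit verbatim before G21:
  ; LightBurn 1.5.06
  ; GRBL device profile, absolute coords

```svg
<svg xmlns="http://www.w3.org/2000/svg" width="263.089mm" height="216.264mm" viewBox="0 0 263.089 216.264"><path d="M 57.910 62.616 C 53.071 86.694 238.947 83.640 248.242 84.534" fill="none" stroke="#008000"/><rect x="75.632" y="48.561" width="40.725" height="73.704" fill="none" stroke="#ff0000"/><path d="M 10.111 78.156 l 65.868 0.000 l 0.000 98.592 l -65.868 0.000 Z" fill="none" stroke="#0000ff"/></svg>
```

viewBox `0 0 263.089 216.264` with mm width/height → 1 unit = 1 mm. Flip: y_m = 216.264 − y_svg.

**Shape 1** — `<path>` cubic bezier, stroke `#008000` → engrave (S295, F2604). Control points (SVG): P0=(57.910,62.616), P1=(53.071,86.694), P2=(238.947,83.640), P3=(248.242,84.534); sampled at t=k/3. Machine vertices: (57.910,153.648) → (103.039,137.463) → (193.690,132.459) → (248.242,131.730). Open path.

**Shape 2** — `<rect>` rectangle, stroke `#ff0000` → cut (S903, F1037). Machine vertices: (75.632,167.703) → (116.357,167.703) → (116.357,93.999) → (75.632,93.999) → (75.632,167.703). Closed: final G1 returns to the first vertex.

**Shape 3** — `<path>` rectangle, stroke `#0000ff` → score (S463, F1917). Machine vertices: (10.111,138.108) → (75.979,138.108) → (75.979,39.516) → (10.111,39.516) → (10.111,138.108). Closed: final G1 returns to the first vertex.

; LightBurn 1.5.06
; GRBL device profile, absolute coords
G21
G90
G0 X57.910 Y153.648
M3 S295
G1 X103.039 Y137.463 F2604
G1 X193.690 Y132.459
G1 X248.242 Y131.730
M5
G0 X75.632 Y167.703
M3 S903
G1 X116.357 Y167.703 F1037
G1 X116.357 Y93.999
G1 X75.632 Y93.999
G1 X75.632 Y167.703
M5
G0 X10.111 Y138.108
M3 S463
G1 X75.979 Y138.108 F1917
G1 X75.979 Y39.516
G1 X10.111 Y39.516
G1 X10.111 Y138.108
M5
G0 X0.000 Y0.000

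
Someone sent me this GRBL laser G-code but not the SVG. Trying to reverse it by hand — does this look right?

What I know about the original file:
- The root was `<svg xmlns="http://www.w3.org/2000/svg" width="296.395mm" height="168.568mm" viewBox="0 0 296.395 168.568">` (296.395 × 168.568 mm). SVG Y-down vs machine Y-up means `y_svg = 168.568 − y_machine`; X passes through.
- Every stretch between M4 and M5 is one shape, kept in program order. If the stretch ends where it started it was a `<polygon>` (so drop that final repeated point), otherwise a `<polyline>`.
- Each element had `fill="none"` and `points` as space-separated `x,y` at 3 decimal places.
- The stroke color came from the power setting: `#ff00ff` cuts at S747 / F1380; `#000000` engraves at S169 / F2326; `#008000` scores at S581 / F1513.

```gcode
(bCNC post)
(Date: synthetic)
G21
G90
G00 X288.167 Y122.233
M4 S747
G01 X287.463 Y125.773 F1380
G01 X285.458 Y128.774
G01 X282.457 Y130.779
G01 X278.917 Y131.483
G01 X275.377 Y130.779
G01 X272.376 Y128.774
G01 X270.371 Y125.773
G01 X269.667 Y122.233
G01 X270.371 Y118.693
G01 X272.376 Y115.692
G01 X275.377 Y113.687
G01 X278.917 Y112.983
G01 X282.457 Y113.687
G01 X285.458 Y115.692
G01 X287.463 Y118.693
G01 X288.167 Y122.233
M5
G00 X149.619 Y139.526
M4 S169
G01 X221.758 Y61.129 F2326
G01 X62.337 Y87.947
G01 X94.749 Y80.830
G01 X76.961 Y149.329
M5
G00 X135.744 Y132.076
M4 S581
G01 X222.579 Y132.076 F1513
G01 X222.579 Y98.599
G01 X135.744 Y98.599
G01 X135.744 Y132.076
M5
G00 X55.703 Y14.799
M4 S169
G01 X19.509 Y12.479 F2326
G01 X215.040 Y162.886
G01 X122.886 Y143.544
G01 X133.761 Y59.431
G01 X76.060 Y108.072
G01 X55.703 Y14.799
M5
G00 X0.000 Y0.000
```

Machine Y-up, SVG Y-down with viewBox height 168.568, so y_svg = 168.568 − y_machine; X carries over.

Run 1: S747 ⇒ cut layer `#ff00ff`. The run returns to its start, so emit a `<polygon>` with points (Y-flipped): 288.167,46.335 287.463,42.795 285.458,39.794 282.457,37.789 278.917,37.085 275.377,37.789 272.376,39.794 270.371,42.795 269.667,46.335 270.371,49.875 272.376,52.876 275.377,54.881 278.917,55.585 282.457,54.881 285.458,52.876 287.463,49.875.

Run 2: S169 ⇒ engrave layer `#000000`. The run is open, so emit a `<polyline>` with points (Y-flipped): 149.619,29.042 221.758,107.439 62.337,80.621 94.749,87.738 76.961,19.239.

Run 3: power S581 maps to stroke `#008000` (score). The run returns to its start, so emit a `<polygon>` with points (Y-flipped): 135.744,36.492 222.579,36.492 222.579,69.969 135.744,69.969.

Run 4: the run's S169 means `#000000` (engrave). The run returns to its start, so emit a `<polygon>` with points (Y-flipped): 55.703,153.769 19.509,156.089 215.040,5.682 122.886,25.024 133.761,109.137 76.060,60.496.

<svg xmlns="http://www.w3.org/2000/svg" width="296.395mm" height="168.568mm" viewBox="0 0 296.395 168.568">
  <polygon points="288.167,46.335 287.463,42.795 285.458,39.794 282.457,37.789 278.917,37.085 275.377,37.789 272.376,39.794 270.371,42.795 269.667,46.335 270.371,49.875 272.376,52.876 275.377,54.881 278.917,55.585 282.457,54.881 285.458,52.876 287.463,49.875" fill="none" stroke="#ff00ff"/>
  <polyline points="149.619,29.042 221.758,107.439 62.337,80.621 94.749,87.738 76.961,19.239" fill="none" stroke="#000000"/>
  <polygon points="135.744,36.492 222.579,36.492 222.579,69.969 135.744,69.969" fill="none" stroke="#008000"/>
  <polygon points="55.703,153.769 19.509,156.089 215.040,5.682 122.886,25.024 133.761,109.137 76.060,60.496" fill="none" stroke="#000000"/>
</svg>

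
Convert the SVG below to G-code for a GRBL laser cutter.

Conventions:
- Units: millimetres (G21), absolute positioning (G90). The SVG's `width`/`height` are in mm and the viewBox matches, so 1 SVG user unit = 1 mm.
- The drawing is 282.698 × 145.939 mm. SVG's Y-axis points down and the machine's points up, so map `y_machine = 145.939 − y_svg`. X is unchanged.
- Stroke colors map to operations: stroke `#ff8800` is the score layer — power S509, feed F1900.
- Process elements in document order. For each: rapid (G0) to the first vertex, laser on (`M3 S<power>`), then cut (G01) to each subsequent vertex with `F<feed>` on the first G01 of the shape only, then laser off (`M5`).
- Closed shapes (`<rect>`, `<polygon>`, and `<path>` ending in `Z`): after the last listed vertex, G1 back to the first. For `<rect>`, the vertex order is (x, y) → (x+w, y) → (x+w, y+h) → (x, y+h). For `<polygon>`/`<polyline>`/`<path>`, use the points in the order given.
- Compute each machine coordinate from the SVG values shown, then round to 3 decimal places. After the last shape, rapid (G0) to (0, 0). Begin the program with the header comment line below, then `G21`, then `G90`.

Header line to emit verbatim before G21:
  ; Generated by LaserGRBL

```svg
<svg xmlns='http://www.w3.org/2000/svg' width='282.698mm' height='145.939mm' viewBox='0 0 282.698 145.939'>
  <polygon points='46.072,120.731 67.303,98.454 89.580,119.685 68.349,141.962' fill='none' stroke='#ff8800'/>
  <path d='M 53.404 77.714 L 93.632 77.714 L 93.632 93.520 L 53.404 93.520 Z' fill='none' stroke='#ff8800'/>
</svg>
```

Since the viewBox matches the mm dimensions, user units are millimetres directly. The only transform is the Y-flip y_m = 145.939 − y_svg.

Shape 1 is a regular polygon drawn with `<polygon>`. Its stroke #ff8800 means score at S509, F1900. After flipping Y the toolpath is (46.072,25.208) → (67.303,47.485) → (89.580,26.254) → (68.349,3.977) → (46.072,25.208), returning to the start.

Shape 2 is a rectangle drawn with `<path>`. Its stroke #ff8800 means score at S509, F1900. After flipping Y the toolpath is (53.404,68.225) → (93.632,68.225) → (93.632,52.419) → (53.404,52.419) → (53.404,68.225), returning to the start.

; Generated by LaserGRBL
G21
G90
G0 X46.072 Y25.208
M3 S509
G01 X67.303 Y47.485 F1900
G01 X89.580 Y26.254
G01 X68.349 Y3.977
G01 X46.072 Y25.208
M5
G0 X53.404 Y68.225
M3 S509
G01 X93.632 Y68.225 F1900
G01 X93.632 Y52.419
G01 X53.404 Y52.419
G01 X53.404 Y68.225
M5
G0 X0.000 Y0.000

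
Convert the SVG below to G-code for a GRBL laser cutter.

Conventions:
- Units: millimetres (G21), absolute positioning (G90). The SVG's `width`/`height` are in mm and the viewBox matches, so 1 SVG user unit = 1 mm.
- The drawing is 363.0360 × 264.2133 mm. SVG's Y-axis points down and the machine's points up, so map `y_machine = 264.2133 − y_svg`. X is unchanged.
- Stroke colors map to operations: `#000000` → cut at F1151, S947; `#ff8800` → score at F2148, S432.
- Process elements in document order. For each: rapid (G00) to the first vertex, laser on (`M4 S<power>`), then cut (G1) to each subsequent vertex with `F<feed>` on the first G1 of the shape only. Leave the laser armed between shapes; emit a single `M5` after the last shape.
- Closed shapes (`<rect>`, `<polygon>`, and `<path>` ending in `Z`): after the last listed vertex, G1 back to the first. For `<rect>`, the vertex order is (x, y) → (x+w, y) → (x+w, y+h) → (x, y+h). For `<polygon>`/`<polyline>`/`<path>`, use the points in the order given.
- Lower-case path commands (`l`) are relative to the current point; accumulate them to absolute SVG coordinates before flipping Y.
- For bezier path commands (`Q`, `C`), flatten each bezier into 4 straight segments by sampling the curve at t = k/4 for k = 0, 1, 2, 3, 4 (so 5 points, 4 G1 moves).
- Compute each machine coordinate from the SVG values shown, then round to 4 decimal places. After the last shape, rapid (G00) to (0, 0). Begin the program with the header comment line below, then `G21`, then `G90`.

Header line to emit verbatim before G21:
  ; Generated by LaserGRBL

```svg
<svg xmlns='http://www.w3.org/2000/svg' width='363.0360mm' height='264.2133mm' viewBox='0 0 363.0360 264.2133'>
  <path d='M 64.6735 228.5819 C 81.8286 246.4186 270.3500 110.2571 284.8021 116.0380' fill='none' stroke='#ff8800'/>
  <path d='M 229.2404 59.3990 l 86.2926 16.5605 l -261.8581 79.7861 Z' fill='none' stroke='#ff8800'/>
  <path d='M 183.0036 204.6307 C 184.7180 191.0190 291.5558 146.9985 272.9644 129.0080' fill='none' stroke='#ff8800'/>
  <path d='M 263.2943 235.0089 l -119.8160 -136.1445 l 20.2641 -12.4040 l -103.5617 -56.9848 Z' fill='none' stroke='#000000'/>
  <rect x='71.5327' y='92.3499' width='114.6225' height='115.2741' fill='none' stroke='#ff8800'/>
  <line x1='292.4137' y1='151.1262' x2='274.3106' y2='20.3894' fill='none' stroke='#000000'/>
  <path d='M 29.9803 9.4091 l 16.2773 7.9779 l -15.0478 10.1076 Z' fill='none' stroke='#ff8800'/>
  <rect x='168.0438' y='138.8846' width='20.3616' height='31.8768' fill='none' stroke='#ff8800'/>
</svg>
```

; Generated by LaserGRBL
G21
G90
G00 X64.6735 Y35.6314
M4 S432
G1 X104.2736 Y46.5045 F2148
G1 X175.7514 Y87.3824
G1 X246.7225 Y130.5208
G1 X284.8021 Y148.1753
G00 X229.2404 Y204.8143
M4 S432
G1 X315.5330 Y188.2538 F2148
G1 X53.6749 Y108.4677
G1 X229.2404 Y204.8143
G00 X183.0036 Y59.5826
M4 S432
G1 X200.3977 Y74.6112 F2148
G1 X235.5987 Y95.7519
G1 X266.9924 Y117.7137
G1 X272.9644 Y135.2053
G00 X263.2943 Y29.2044
M4 S947
G1 X143.4783 Y165.3489 F1151
G1 X163.7424 Y177.7529
G1 X60.1807 Y234.7377
G1 X263.2943 Y29.2044
G00 X71.5327 Y171.8634
M4 S432
G1 X186.1552 Y171.8634 F2148
G1 X186.1552 Y56.5893
G1 X71.5327 Y56.5893
G1 X71.5327 Y171.8634
G00 X292.4137 Y113.0871
M4 S947
G1 X274.3106 Y243.8239 F1151
G00 X29.9803 Y254.8042
M4 S432
G1 X46.2576 Y246.8263 F2148
G1 X31.2098 Y236.7187
G1 X29.9803 Y254.8042
G00 X168.0438 Y125.3287
M4 S432
G1 X188.4054 Y125.3287 F2148
G1 X188.4054 Y93.4519
G1 X168.0438 Y93.4519
G1 X168.0438 Y125.3287
M5
G00 X0.0000 Y0.0000

1 u = 1 mm; y_m = 264.2133 − y.

[1] `<path>` cubic bezier, #ff8800→score S432 F2148: (64.6735,35.6314) → (104.2736,46.5045) → (175.7514,87.3824) → (246.7225,130.5208) → (284.8021,148.1753)

[2] `<path>` closed polygon, #ff8800→score S432 F2148: (229.2404,204.8143) → (315.5330,188.2538) → (53.6749,108.4677) → (229.2404,204.8143) (closed)

[3] `<path>` cubic bezier, #ff8800→score S432 F2148: (183.0036,59.5826) → (200.3977,74.6112) → (235.5987,95.7519) → (266.9924,117.7137) → (272.9644,135.2053)

[4] `<path>` closed polygon, #000000→cut S947 F1151: (263.2943,29.2044) → (143.4783,165.3489) → (163.7424,177.7529) → (60.1807,234.7377) → (263.2943,29.2044) (closed)

[5] `<rect>` rectangle, #ff8800→score S432 F2148: (71.5327,171.8634) → (186.1552,171.8634) → (186.1552,56.5893) → (71.5327,56.5893) → (71.5327,171.8634) (closed)

[6] `<line>` line segment, #000000→cut S947 F1151: (292.4137,113.0871) → (274.3106,243.8239)

[7] `<path>` regular polygon, #ff8800→score S432 F2148: (29.9803,254.8042) → (46.2576,246.8263) → (31.2098,236.7187) → (29.9803,254.8042) (closed)

[8] `<rect>` rectangle, #ff8800→score S432 F2148: (168.0438,125.3287) → (188.4054,125.3287) → (188.4054,93.4519) → (168.0438,93.4519) → (168.0438,125.3287) (closed)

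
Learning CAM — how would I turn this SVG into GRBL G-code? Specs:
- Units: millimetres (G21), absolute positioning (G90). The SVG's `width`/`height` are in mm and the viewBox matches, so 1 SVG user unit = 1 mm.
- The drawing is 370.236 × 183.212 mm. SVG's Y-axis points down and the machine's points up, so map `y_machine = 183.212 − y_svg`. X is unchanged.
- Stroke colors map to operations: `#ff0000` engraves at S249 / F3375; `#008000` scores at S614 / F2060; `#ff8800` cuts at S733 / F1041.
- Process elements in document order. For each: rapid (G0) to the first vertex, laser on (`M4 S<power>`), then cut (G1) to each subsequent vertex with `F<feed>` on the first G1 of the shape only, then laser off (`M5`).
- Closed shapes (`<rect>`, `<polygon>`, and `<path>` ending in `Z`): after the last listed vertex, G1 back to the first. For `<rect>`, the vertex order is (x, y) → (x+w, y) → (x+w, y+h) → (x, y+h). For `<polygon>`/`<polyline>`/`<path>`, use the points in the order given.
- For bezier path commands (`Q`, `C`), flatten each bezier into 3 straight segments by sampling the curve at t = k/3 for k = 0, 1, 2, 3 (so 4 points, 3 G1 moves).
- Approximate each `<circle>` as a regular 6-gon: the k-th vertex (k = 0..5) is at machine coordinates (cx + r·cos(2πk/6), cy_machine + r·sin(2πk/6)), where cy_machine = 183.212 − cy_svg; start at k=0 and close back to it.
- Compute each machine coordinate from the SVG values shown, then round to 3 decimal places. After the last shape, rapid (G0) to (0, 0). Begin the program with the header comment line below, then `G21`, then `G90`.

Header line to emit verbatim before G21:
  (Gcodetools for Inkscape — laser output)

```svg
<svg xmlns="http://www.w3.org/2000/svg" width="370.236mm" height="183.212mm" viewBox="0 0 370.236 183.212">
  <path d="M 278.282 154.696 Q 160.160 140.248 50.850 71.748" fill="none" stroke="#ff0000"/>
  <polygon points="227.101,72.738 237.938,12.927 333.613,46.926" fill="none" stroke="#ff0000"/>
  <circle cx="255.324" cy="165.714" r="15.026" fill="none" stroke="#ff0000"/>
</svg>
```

Since the viewBox matches the mm dimensions, user units are millimetres directly. The only transform is the Y-flip y_m = 183.212 − y_svg.

Shape 1 is a quadratic bezier drawn with `<path>`. Its stroke #ff0000 means engrave at S249, F3375. After flipping Y the toolpath is (278.282,28.516) → (200.513,44.154) → (124.702,71.803) → (50.850,111.464).

Shape 2 is a closed polygon drawn with `<polygon>`. Its stroke #ff0000 means engrave at S249, F3375. After flipping Y the toolpath is (227.101,110.474) → (237.938,170.285) → (333.613,136.286) → (227.101,110.474), returning to the start.

Shape 3 is a circle drawn with `<circle>`. Its stroke #ff0000 means engrave at S249, F3375. After flipping Y the toolpath is (270.350,17.498) → (262.837,30.511) → (247.811,30.511) → (240.298,17.498) → (247.811,4.485) → (262.837,4.485) → (270.350,17.498), returning to the start.

(Gcodetools for Inkscape — laser output)
G21
G90
G0 X278.282 Y28.516
M4 S249
G1 X200.513 Y44.154 F3375
G1 X124.702 Y71.803
G1 X50.850 Y111.464
M5
G0 X227.101 Y110.474
M4 S249
G1 X237.938 Y170.285 F3375
G1 X333.613 Y136.286
G1 X227.101 Y110.474
M5
G0 X270.350 Y17.498
M4 S249
G1 X262.837 Y30.511 F3375
G1 X247.811 Y30.511
G1 X240.298 Y17.498
G1 X247.811 Y4.485
G1 X262.837 Y4.485
G1 X270.350 Y17.498
M5
G0 X0.000 Y0.000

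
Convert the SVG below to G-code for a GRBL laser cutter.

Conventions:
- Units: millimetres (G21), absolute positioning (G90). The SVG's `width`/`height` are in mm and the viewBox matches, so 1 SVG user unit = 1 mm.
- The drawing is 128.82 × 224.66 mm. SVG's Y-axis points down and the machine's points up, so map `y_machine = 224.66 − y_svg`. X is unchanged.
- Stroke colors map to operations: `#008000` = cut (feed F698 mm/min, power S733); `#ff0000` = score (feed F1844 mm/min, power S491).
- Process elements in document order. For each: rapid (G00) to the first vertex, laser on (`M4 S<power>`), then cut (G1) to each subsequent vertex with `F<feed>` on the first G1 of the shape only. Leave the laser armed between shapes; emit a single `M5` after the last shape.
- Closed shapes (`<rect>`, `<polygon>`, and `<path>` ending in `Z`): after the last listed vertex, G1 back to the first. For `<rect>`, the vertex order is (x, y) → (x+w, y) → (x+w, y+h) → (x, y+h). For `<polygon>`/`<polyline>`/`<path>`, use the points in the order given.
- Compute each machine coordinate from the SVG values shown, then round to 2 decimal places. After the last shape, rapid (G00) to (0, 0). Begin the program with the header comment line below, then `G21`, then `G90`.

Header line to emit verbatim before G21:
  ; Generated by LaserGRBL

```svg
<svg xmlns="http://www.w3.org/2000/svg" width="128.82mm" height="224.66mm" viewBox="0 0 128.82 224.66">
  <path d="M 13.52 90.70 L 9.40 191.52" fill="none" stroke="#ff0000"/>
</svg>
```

; Generated by LaserGRBL
G21
G90
G00 X13.52 Y133.96
M4 S491
G1 X9.40 Y33.14 F1844
M5
G00 X0.00 Y0.00

Since the viewBox matches the mm dimensions, user units are millimetres directly. The only transform is the Y-flip y_m = 224.66 − y_svg.

Shape 1 is a line segment drawn with `<path>`. Its stroke #ff0000 means score at S491, F1844. After flipping Y the toolpath is (13.52,133.96) → (9.40,33.14).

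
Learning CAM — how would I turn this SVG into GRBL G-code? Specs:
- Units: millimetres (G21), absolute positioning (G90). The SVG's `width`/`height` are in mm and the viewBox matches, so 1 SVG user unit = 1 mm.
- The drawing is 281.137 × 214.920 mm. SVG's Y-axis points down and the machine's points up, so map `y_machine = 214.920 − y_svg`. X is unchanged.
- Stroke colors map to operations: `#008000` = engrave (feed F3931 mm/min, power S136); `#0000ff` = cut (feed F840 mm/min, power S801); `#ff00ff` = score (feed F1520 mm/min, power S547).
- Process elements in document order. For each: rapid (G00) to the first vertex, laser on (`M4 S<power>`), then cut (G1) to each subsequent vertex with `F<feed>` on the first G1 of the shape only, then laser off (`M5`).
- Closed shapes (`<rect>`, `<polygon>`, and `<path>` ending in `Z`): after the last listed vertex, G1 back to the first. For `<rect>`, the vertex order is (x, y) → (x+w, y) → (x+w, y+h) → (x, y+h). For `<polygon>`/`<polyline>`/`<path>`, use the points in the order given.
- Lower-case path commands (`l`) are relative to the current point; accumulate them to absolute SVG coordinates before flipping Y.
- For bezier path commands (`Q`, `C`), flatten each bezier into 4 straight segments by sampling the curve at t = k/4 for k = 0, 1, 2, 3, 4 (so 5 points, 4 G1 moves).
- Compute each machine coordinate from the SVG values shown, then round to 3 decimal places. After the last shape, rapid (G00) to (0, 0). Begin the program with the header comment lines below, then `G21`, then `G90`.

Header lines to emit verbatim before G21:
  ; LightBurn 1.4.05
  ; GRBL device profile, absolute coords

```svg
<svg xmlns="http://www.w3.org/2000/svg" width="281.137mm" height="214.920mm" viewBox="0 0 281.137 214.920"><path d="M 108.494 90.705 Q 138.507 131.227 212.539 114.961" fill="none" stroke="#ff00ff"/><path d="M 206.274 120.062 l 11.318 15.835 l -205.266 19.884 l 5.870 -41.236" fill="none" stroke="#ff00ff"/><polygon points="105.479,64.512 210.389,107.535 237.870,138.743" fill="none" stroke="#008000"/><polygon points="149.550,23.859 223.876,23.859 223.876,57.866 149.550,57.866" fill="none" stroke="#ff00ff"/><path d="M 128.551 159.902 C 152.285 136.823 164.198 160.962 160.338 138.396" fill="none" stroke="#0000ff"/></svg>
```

; LightBurn 1.4.05
; GRBL device profile, absolute coords
G21
G90
G00 X108.494 Y124.215
M4 S547
G1 X126.252 Y107.503 F1520
G1 X149.512 Y97.890
G1 X178.274 Y95.375
G1 X212.539 Y99.959
M5
G00 X206.274 Y94.858
M4 S547
G1 X217.592 Y79.023 F1520
G1 X12.326 Y59.139
G1 X18.196 Y100.375
M5
G00 X105.479 Y150.408
M4 S136
G1 X210.389 Y107.385 F3931
G1 X237.870 Y76.177
G1 X105.479 Y150.408
M5
G00 X149.550 Y191.061
M4 S547
G1 X223.876 Y191.061 F1520
G1 X223.876 Y157.054
G1 X149.550 Y157.054
G1 X149.550 Y191.061
M5
G00 X128.551 Y55.018
M4 S801
G1 X144.073 Y64.941 F840
G1 X154.792 Y65.963
G1 X160.337 Y66.889
G1 X160.338 Y76.524
M5
G00 X0.000 Y0.000

1 u = 1 mm; y_m = 214.920 − y.

[1] `<path>` quadratic bezier, #ff00ff→score S547 F1520: (108.494,124.215) → (126.252,107.503) → (149.512,97.890) → (178.274,95.375) → (212.539,99.959)

[2] `<path>` open polyline, #ff00ff→score S547 F1520: (206.274,94.858) → (217.592,79.023) → (12.326,59.139) → (18.196,100.375)

[3] `<polygon>` closed polygon, #008000→engrave S136 F3931: (105.479,150.408) → (210.389,107.385) → (237.870,76.177) → (105.479,150.408) (closed)

[4] `<polygon>` rectangle, #ff00ff→score S547 F1520: (149.550,191.061) → (223.876,191.061) → (223.876,157.054) → (149.550,157.054) → (149.550,191.061) (closed)

[5] `<path>` cubic bezier, #0000ff→cut S801 F840: (128.551,55.018) → (144.073,64.941) → (154.792,65.963) → (160.337,66.889) → (160.338,76.524)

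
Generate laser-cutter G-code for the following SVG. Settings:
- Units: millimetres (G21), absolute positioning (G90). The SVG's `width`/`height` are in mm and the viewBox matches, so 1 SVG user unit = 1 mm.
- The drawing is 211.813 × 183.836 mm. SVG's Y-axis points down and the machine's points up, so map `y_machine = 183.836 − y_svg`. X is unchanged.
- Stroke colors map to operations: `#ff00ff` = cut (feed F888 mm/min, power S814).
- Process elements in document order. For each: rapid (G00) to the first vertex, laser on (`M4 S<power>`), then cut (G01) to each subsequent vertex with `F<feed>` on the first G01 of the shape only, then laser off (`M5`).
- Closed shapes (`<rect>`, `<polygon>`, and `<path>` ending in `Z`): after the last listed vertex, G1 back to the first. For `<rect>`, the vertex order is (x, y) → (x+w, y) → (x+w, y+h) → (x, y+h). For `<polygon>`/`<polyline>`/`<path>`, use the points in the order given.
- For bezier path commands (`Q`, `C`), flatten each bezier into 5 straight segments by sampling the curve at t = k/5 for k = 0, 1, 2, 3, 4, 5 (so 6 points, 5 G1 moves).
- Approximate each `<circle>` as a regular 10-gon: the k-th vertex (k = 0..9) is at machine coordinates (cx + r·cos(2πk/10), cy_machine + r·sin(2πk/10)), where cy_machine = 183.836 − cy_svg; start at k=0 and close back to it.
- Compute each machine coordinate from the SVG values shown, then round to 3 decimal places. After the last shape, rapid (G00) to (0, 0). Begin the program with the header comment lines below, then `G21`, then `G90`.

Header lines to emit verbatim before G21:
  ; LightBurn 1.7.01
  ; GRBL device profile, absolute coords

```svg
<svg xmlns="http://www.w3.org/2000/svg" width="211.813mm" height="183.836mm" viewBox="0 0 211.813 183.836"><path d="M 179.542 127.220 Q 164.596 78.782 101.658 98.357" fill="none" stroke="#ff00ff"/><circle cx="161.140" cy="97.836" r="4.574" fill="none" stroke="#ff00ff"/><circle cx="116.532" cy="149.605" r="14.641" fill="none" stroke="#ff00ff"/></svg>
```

; LightBurn 1.7.01
; GRBL device profile, absolute coords
G21
G90
G00 X179.542 Y56.616
M4 S814
G01 X171.644 Y73.271 F888
G01 X159.906 Y84.484
G01 X144.330 Y90.257
G01 X124.914 Y90.588
G01 X101.658 Y85.479
M5
G00 X165.714 Y86.000
M4 S814
G01 X164.840 Y88.689 F888
G01 X162.553 Y90.350
G01 X159.727 Y90.350
G01 X157.440 Y88.689
G01 X156.566 Y86.000
G01 X157.440 Y83.311
G01 X159.727 Y81.650
G01 X162.553 Y81.650
G01 X164.840 Y83.311
G01 X165.714 Y86.000
M5
G00 X131.173 Y34.231
M4 S814
G01 X128.377 Y42.837 F888
G01 X121.056 Y48.155
G01 X112.008 Y48.155
G01 X104.687 Y42.837
G01 X101.891 Y34.231
G01 X104.687 Y25.625
G01 X112.008 Y20.307
G01 X121.056 Y20.307
G01 X128.377 Y25.625
G01 X131.173 Y34.231
M5
G00 X0.000 Y0.000

viewBox `0 0 211.813 183.836` with mm width/height → 1 unit = 1 mm. Flip: y_m = 183.836 − y_svg.

**Shape 1** — `<path>` quadratic bezier, stroke `#ff00ff` → cut (S814, F888). Control points (SVG): P0=(179.542,127.220), P1=(164.596,78.782), P2=(101.658,98.357); sampled at t=k/5. Machine vertices: (179.542,56.616) → (171.644,73.271) → (159.906,84.484) → (144.330,90.257) → (124.914,90.588) → (101.658,85.479). Open path.

**Shape 2** — `<circle>` circle, stroke `#ff00ff` → cut (S814, F888). Machine vertices: (165.714,86.000) → (164.840,88.689) → (162.553,90.350) → (159.727,90.350) → (157.440,88.689) → (156.566,86.000) → (157.440,83.311) → (159.727,81.650) → (162.553,81.650) → (164.840,83.311) → (165.714,86.000). Closed: final G1 returns to the first vertex.

**Shape 3** — `<circle>` circle, stroke `#ff00ff` → cut (S814, F888). Machine vertices: (131.173,34.231) → (128.377,42.837) → (121.056,48.155) → (112.008,48.155) → (104.687,42.837) → (101.891,34.231) → (104.687,25.625) → (112.008,20.307) → (121.056,20.307) → (128.377,25.625) → (131.173,34.231). Closed: final G1 returns to the first vertex.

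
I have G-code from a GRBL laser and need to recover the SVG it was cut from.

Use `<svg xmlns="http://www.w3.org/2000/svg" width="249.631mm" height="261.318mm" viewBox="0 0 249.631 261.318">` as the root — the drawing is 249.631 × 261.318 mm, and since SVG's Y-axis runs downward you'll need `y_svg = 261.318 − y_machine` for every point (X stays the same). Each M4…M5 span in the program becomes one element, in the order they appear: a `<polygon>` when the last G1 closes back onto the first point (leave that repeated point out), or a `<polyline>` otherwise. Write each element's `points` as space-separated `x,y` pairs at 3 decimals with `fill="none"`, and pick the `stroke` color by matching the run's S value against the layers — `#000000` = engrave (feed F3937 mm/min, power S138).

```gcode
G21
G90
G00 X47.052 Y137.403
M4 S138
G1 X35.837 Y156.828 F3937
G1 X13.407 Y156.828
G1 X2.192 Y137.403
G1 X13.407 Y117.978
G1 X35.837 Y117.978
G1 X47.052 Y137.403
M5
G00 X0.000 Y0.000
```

y_svg = 261.318 − y_m. Every run uses S138, so all elements get stroke `#000000` (engrave).

[1] closed run; points: 47.052,123.915 35.837,104.490 13.407,104.490 2.192,123.915 13.407,143.340 35.837,143.340

<svg xmlns="http://www.w3.org/2000/svg" width="249.631mm" height="261.318mm" viewBox="0 0 249.631 261.318">
  <polygon points="47.052,123.915 35.837,104.490 13.407,104.490 2.192,123.915 13.407,143.340 35.837,143.340" fill="none" stroke="#000000"/>
</svg>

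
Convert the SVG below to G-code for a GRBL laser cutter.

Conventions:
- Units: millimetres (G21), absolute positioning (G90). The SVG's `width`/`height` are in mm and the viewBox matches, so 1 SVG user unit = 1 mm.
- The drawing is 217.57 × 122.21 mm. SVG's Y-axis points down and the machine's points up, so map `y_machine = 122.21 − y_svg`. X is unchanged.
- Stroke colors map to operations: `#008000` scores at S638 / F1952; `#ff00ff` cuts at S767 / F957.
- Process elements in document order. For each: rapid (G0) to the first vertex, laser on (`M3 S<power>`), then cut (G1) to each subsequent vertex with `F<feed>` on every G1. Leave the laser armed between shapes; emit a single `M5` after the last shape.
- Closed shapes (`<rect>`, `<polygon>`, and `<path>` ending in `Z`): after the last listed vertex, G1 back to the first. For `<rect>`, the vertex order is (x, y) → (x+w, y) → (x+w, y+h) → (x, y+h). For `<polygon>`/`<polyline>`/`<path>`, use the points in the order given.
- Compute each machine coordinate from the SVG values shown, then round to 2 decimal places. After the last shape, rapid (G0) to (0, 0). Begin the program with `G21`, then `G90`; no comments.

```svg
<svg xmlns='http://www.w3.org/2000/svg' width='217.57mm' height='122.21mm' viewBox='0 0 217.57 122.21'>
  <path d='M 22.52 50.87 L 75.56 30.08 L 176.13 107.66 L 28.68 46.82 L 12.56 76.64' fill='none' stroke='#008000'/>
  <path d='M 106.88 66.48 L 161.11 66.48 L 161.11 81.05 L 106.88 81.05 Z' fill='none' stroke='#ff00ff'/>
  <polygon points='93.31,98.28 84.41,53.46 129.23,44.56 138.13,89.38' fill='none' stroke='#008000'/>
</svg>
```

G21
G90
G0 X22.52 Y71.34
M3 S638
G1 X75.56 Y92.13 F1952
G1 X176.13 Y14.55 F1952
G1 X28.68 Y75.39 F1952
G1 X12.56 Y45.57 F1952
G0 X106.88 Y55.73
M3 S767
G1 X161.11 Y55.73 F957
G1 X161.11 Y41.16 F957
G1 X106.88 Y41.16 F957
G1 X106.88 Y55.73 F957
G0 X93.31 Y23.93
M3 S638
G1 X84.41 Y68.75 F1952
G1 X129.23 Y77.65 F1952
G1 X138.13 Y32.83 F1952
G1 X93.31 Y23.93 F1952
M5
G0 X0.00 Y0.00

1 u = 1 mm; y_m = 122.21 − y.

[1] `<path>` open polyline, #008000→score S638 F1952: (22.52,71.34) → (75.56,92.13) → (176.13,14.55) → (28.68,75.39) → (12.56,45.57)

[2] `<path>` rectangle, #ff00ff→cut S767 F957: (106.88,55.73) → (161.11,55.73) → (161.11,41.16) → (106.88,41.16) → (106.88,55.73) (closed)

[3] `<polygon>` regular polygon, #008000→score S638 F1952: (93.31,23.93) → (84.41,68.75) → (129.23,77.65) → (138.13,32.83) → (93.31,23.93) (closed)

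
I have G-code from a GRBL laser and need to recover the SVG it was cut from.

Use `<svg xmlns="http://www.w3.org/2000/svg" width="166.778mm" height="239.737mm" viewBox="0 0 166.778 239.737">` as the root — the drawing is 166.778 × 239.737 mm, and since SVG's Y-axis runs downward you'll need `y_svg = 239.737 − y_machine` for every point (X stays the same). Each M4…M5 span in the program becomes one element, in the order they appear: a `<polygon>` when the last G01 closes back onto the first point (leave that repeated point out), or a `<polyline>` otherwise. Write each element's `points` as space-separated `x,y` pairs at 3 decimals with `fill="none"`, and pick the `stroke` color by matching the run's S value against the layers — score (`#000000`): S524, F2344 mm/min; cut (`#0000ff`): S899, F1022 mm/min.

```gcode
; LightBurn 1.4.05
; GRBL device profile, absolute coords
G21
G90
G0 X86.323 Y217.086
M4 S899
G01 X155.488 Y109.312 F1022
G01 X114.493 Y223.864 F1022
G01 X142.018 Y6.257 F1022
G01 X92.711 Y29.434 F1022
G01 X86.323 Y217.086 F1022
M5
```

<svg xmlns="http://www.w3.org/2000/svg" width="166.778mm" height="239.737mm" viewBox="0 0 166.778 239.737">
  <polygon points="86.323,22.651 155.488,130.425 114.493,15.873 142.018,233.480 92.711,210.303" fill="none" stroke="#0000ff"/>
</svg>

y_svg = 239.737 − y_m. Every run uses S899, so all elements get stroke `#0000ff` (cut).

[1] closed run; points: 86.323,22.651 155.488,130.425 114.493,15.873 142.018,233.480 92.711,210.303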